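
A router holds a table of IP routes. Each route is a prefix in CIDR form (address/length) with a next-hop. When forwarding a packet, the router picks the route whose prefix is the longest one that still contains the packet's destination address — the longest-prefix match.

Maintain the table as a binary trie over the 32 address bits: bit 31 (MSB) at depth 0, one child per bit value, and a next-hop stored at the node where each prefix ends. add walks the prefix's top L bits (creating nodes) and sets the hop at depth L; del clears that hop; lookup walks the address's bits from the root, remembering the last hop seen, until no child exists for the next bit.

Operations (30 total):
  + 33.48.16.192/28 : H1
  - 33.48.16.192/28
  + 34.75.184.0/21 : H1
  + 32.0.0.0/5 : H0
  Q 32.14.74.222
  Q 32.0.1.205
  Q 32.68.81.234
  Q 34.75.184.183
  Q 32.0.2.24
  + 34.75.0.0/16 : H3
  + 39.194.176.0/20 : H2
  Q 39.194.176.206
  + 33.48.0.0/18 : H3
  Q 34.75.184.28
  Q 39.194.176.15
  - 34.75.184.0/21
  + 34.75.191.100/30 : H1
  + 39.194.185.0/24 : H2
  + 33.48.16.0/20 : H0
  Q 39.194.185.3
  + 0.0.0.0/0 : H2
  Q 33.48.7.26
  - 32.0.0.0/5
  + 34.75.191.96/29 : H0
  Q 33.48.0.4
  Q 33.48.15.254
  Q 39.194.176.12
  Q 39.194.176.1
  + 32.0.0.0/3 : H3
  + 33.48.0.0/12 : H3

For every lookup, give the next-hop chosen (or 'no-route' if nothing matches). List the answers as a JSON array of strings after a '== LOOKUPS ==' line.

Trace:
  add 33.48.16.192/28 -> H1 at depth 28
  - 33.48.16.192/28 clear@28
  add 34.75.184.0/21 -> H1 at depth 21
  add 32.0.0.0/5 -> H0 at depth 5
  ? 32.14.74.222  path d0:-→d1:-→d2:-→d3:-→d4:-→d5:H0→d6:-→d7:-  best=H0
  ? 32.0.1.205  path d0:-→d1:-→d2:-→d3:-→d4:-→d5:H0→d6:-→d7:-  best=H0
  ? 32.68.81.234  path d0:-→d1:-→d2:-→d3:-→d4:-→d5:H0→d6:-→d7:-  best=H0
  ? 34.75.184.183  path d0:-→d1:-→d2:-→d3:-→d4:-→d5:H0→d6:-→d7:-→d8:-→d9:-→d10:-→d11:-→d12:-→d13:-→d14:-→d15:-→d16:-→d17:-→d18:-→d19:-→d20:-→d21:H1  best=H1
  ? 32.0.2.24  path d0:-→d1:-→d2:-→d3:-→d4:-→d5:H0→d6:-→d7:-  best=H0
  add 34.75.0.0/16 -> H3 at depth 16
  add 39.194.176.0/20 -> H2 at depth 20
  ? 39.194.176.206  path d0:-→d1:-→d2:-→d3:-→d4:-→d5:H0→d6:-→d7:-→d8:-→d9:-→d10:-→d11:-→d12:-→d13:-→d14:-→d15:-→d16:-→d17:-→d18:-→d19:-→d20:H2  best=H2
  add 33.48.0.0/18 -> H3 at depth 18
  ? 34.75.184.28  path d0:-→d1:-→d2:-→d3:-→d4:-→d5:H0→d6:-→d7:-→d8:-→d9:-→d10:-→d11:-→d12:-→d13:-→d14:-→d15:-→d16:H3→d17:-→d18:-→d19:-→d20:-→d21:H1  best=H1
  ? 39.194.176.15  path d0:-→d1:-→d2:-→d3:-→d4:-→d5:H0→d6:-→d7:-→d8:-→d9:-→d10:-→d11:-→d12:-→d13:-→d14:-→d15:-→d16:-→d17:-→d18:-→d19:-→d20:H2  best=H2
  - 34.75.184.0/21 clear@21
  add 34.75.191.100/30 -> H1 at depth 30
  add 39.194.185.0/24 -> H2 at depth 24
  add 33.48.16.0/20 -> H0 at depth 20
  ? 39.194.185.3  path d0:-→d1:-→d2:-→d3:-→d4:-→d5:H0→d6:-→d7:-→d8:-→d9:-→d10:-→d11:-→d12:-→d13:-→d14:-→d15:-→d16:-→d17:-→d18:-→d19:-→d20:H2→d21:-→d22:-→d23:-→d24:H2  best=H2
  add 0.0.0.0/0 -> H2 at depth 0
  ? 33.48.7.26  path d0:H2→d1:-→d2:-→d3:-→d4:-→d5:H0→d6:-→d7:-→d8:-→d9:-→d10:-→d11:-→d12:-→d13:-→d14:-→d15:-→d16:-→d17:-→d18:H3→d19:-  best=H3
  - 32.0.0.0/5 clear@5
  add 34.75.191.96/29 -> H0 at depth 29
  ? 33.48.0.4  path d0:H2→d1:-→d2:-→d3:-→d4:-→d5:-→d6:-→d7:-→d8:-→d9:-→d10:-→d11:-→d12:-→d13:-→d14:-→d15:-→d16:-→d17:-→d18:H3→d19:-  best=H3
  ? 33.48.15.254  path d0:H2→d1:-→d2:-→d3:-→d4:-→d5:-→d6:-→d7:-→d8:-→d9:-→d10:-→d11:-→d12:-→d13:-→d14:-→d15:-→d16:-→d17:-→d18:H3→d19:-  best=H3
  ? 39.194.176.12  path d0:H2→d1:-→d2:-→d3:-→d4:-→d5:-→d6:-→d7:-→d8:-→d9:-→d10:-→d11:-→d12:-→d13:-→d14:-→d15:-→d16:-→d17:-→d18:-→d19:-→d20:H2  best=H2
  ? 39.194.176.1  path d0:H2→d1:-→d2:-→d3:-→d4:-→d5:-→d6:-→d7:-→d8:-→d9:-→d10:-→d11:-→d12:-→d13:-→d14:-→d15:-→d16:-→d17:-→d18:-→d19:-→d20:H2  best=H2
  add 32.0.0.0/3 -> H3 at depth 3
  add 33.48.0.0/12 -> H3 at depth 12

== LOOKUPS ==
["H0","H0","H0","H1","H0","H2","H1","H2","H2","H3","H3","H3","H2","H2"]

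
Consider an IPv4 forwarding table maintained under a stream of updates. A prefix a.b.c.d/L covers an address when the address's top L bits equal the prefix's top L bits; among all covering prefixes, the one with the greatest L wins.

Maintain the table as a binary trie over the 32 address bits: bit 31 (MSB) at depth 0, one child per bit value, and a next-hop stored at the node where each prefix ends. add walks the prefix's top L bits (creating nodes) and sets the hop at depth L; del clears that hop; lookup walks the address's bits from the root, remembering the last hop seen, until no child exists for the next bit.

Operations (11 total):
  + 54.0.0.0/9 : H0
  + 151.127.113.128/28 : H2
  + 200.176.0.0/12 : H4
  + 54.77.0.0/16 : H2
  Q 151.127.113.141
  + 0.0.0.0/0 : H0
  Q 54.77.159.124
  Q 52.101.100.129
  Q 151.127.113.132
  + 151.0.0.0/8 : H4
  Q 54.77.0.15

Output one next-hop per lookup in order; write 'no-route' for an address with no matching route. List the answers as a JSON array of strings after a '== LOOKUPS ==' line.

Trace:
  + 54.0.0.0/9 (H0) depth=9
  + 151.127.113.128/28 (H2) depth=28
  + 200.176.0.0/12 (H4) depth=12
  + 54.77.0.0/16 (H2) depth=16
  ? 151.127.113.141  path d0:-→d1:-→d2:-→d3:-→d4:-→d5:-→d6:-→d7:-→d8:-→d9:-→d10:-→d11:-→d12:-→d13:-→d14:-→d15:-→d16:-→d17:-→d18:-→d19:-→d20:-→d21:-→d22:-→d23:-→d24:-→d25:-→d26:-→d27:-→d28:H2  best=H2
  + 0.0.0.0/0 (H0) depth=0
  ? 54.77.159.124  path d0:H0→d1:-→d2:-→d3:-→d4:-→d5:-→d6:-→d7:-→d8:-→d9:H0→d10:-→d11:-→d12:-→d13:-→d14:-→d15:-→d16:H2  best=H2
  ? 52.101.100.129  path d0:H0→d1:-→d2:-→d3:-→d4:-→d5:-→d6:-  best=H0
  ? 151.127.113.132  path d0:H0→d1:-→d2:-→d3:-→d4:-→d5:-→d6:-→d7:-→d8:-→d9:-→d10:-→d11:-→d12:-→d13:-→d14:-→d15:-→d16:-→d17:-→d18:-→d19:-→d20:-→d21:-→d22:-→d23:-→d24:-→d25:-→d26:-→d27:-→d28:H2  best=H2
  + 151.0.0.0/8 (H4) depth=8
  ? 54.77.0.15  path d0:H0→d1:-→d2:-→d3:-→d4:-→d5:-→d6:-→d7:-→d8:-→d9:H0→d10:-→d11:-→d12:-→d13:-→d14:-→d15:-→d16:H2  best=H2

== LOOKUPS ==
["H2","H2","H0","H2","H2"]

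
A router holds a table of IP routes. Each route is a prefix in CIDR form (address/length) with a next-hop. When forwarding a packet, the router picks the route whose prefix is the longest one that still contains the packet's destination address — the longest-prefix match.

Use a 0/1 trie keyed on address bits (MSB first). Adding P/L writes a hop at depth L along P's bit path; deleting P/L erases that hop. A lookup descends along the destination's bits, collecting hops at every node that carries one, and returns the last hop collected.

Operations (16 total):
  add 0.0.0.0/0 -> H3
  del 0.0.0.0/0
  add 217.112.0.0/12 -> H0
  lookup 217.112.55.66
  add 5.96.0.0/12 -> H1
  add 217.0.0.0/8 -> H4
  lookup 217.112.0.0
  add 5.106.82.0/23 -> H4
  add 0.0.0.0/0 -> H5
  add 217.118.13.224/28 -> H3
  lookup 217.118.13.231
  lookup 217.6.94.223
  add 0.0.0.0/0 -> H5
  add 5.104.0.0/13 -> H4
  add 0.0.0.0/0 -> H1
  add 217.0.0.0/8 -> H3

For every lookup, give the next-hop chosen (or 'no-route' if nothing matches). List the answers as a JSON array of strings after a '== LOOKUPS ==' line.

Trace:
  add 0.0.0.0/0 -> H3 at depth 0
  del 0.0.0.0/0 (clear depth 0)
  add 217.112.0.0/12 -> H0 at depth 12
  Q 217.112.55.66: descend 110110010111 ; hops seen [H0] ; pick H0
  add 5.96.0.0/12 -> H1 at depth 12
  add 217.0.0.0/8 -> H4 at depth 8
  Q 217.112.0.0: descend 110110010111 ; hops seen [H4,H0] ; pick H0
  add 5.106.82.0/23 -> H4 at depth 23
  add 0.0.0.0/0 -> H5 at depth 0
  add 217.118.13.224/28 -> H3 at depth 28
  Q 217.118.13.231: descend 1101100101110110000011011110 ; hops seen [H5,H4,H0,H3] ; pick H3
  Q 217.6.94.223: descend 110110010 ; hops seen [H5,H4] ; pick H4
  add 0.0.0.0/0 -> H5 at depth 0
  add 5.104.0.0/13 -> H4 at depth 13
  add 0.0.0.0/0 -> H1 at depth 0
  add 217.0.0.0/8 -> H3 at depth 8

== LOOKUPS ==
["H0","H0","H3","H4"]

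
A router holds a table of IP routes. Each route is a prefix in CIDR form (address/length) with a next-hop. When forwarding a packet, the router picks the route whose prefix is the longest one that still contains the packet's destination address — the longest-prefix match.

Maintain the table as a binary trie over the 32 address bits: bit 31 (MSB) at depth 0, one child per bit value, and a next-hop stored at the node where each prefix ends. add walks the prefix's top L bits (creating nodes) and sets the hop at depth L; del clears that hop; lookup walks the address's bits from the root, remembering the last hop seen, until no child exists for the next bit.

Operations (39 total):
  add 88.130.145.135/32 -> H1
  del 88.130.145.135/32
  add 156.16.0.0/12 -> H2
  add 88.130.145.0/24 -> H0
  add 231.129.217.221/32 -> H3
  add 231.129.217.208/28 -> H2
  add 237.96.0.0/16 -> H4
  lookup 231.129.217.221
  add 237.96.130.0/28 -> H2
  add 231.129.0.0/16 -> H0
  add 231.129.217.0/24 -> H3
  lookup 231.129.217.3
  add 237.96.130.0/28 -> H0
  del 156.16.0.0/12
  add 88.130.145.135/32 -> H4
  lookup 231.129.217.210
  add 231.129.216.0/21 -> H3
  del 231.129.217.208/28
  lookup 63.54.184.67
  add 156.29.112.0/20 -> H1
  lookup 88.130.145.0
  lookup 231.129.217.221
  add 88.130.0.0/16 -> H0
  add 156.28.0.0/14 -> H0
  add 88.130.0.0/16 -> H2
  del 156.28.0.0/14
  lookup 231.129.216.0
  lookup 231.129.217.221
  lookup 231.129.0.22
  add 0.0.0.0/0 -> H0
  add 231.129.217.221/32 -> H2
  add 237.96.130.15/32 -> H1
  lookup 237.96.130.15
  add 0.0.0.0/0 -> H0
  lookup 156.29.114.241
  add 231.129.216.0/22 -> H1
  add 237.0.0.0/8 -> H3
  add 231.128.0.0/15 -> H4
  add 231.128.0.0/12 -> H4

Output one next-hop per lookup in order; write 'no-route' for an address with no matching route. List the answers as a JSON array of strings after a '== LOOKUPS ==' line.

Apply in order:
  add 88.130.145.135/32 -> H1 at depth 32
  del 88.130.145.135/32 (clear depth 32)
  add 156.16.0.0/12 -> H2 at depth 12
  add 88.130.145.0/24 -> H0 at depth 24
  add 231.129.217.221/32 -> H3 at depth 32
  add 231.129.217.208/28 -> H2 at depth 28
  add 237.96.0.0/16 -> H4 at depth 16
  Q 231.129.217.221: descend 11100111100000011101100111011101 ; hops seen [H2,H3] ; pick H3
  add 237.96.130.0/28 -> H2 at depth 28
  add 231.129.0.0/16 -> H0 at depth 16
  add 231.129.217.0/24 -> H3 at depth 24
  Q 231.129.217.3: descend 111001111000000111011001 ; hops seen [H0,H3] ; pick H3
  add 237.96.130.0/28 -> H0 at depth 28
  del 156.16.0.0/12 (clear depth 12)
  add 88.130.145.135/32 -> H4 at depth 32
  Q 231.129.217.210: descend 1110011110000001110110011101 ; hops seen [H0,H3,H2] ; pick H2
  add 231.129.216.0/21 -> H3 at depth 21
  del 231.129.217.208/28 (clear depth 28)
  Q 63.54.184.67: descend 0 ; hops seen [∅] ; pick no-route
  add 156.29.112.0/20 -> H1 at depth 20
  Q 88.130.145.0: descend 010110001000001010010001 ; hops seen [H0] ; pick H0
  Q 231.129.217.221: descend 11100111100000011101100111011101 ; hops seen [H0,H3,H3,H3] ; pick H3
  add 88.130.0.0/16 -> H0 at depth 16
  add 156.28.0.0/14 -> H0 at depth 14
  add 88.130.0.0/16 -> H2 at depth 16
  del 156.28.0.0/14 (clear depth 14)
  Q 231.129.216.0: descend 11100111100000011101100 ; hops seen [H0,H3] ; pick H3
  Q 231.129.217.221: descend 11100111100000011101100111011101 ; hops seen [H0,H3,H3,H3] ; pick H3
  Q 231.129.0.22: descend 1110011110000001 ; hops seen [H0] ; pick H0
  add 0.0.0.0/0 -> H0 at depth 0
  add 231.129.217.221/32 -> H2 at depth 32
  add 237.96.130.15/32 -> H1 at depth 32
  Q 237.96.130.15: descend 11101101011000001000001000001111 ; hops seen [H0,H4,H0,H1] ; pick H1
  add 0.0.0.0/0 -> H0 at depth 0
  Q 156.29.114.241: descend 10011100000111010111 ; hops seen [H0,H1] ; pick H1
  add 231.129.216.0/22 -> H1 at depth 22
  add 237.0.0.0/8 -> H3 at depth 8
  add 231.128.0.0/15 -> H4 at depth 15
  add 231.128.0.0/12 -> H4 at depth 12

== LOOKUPS ==
["H3","H3","H2","no-route","H0","H3","H3","H3","H0","H1","H1"]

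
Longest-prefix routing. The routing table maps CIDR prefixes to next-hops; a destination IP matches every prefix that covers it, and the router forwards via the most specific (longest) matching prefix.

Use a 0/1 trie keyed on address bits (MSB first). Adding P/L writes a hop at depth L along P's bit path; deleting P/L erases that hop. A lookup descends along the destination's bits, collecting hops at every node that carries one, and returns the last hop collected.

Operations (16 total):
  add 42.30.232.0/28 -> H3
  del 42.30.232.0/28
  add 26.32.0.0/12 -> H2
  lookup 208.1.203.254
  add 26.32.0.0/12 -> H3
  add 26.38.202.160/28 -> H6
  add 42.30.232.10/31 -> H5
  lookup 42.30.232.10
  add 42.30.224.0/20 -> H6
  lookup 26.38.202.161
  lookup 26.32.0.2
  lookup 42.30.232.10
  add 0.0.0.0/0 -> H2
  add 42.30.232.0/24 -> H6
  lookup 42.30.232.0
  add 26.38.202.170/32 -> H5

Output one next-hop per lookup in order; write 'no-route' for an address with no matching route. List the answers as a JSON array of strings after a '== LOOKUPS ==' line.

Apply in order:
  add 42.30.232.0/28 -> H3 at depth 28
  del 42.30.232.0/28 (clear depth 28)
  add 26.32.0.0/12 -> H2 at depth 12
  ? 208.1.203.254  path d0:-  best=no-route
  add 26.32.0.0/12 -> H3 at depth 12
  add 26.38.202.160/28 -> H6 at depth 28
  add 42.30.232.10/31 -> H5 at depth 31
  ? 42.30.232.10  path d0:-→d1:-→d2:-→d3:-→d4:-→d5:-→d6:-→d7:-→d8:-→d9:-→d10:-→d11:-→d12:-→d13:-→d14:-→d15:-→d16:-→d17:-→d18:-→d19:-→d20:-→d21:-→d22:-→d23:-→d24:-→d25:-→d26:-→d27:-→d28:-→d29:-→d30:-→d31:H5  best=H5
  add 42.30.224.0/20 -> H6 at depth 20
  ? 26.38.202.161  path d0:-→d1:-→d2:-→d3:-→d4:-→d5:-→d6:-→d7:-→d8:-→d9:-→d10:-→d11:-→d12:H3→d13:-→d14:-→d15:-→d16:-→d17:-→d18:-→d19:-→d20:-→d21:-→d22:-→d23:-→d24:-→d25:-→d26:-→d27:-→d28:H6  best=H6
  ? 26.32.0.2  path d0:-→d1:-→d2:-→d3:-→d4:-→d5:-→d6:-→d7:-→d8:-→d9:-→d10:-→d11:-→d12:H3→d13:-  best=H3
  ? 42.30.232.10  path d0:-→d1:-→d2:-→d3:-→d4:-→d5:-→d6:-→d7:-→d8:-→d9:-→d10:-→d11:-→d12:-→d13:-→d14:-→d15:-→d16:-→d17:-→d18:-→d19:-→d20:H6→d21:-→d22:-→d23:-→d24:-→d25:-→d26:-→d27:-→d28:-→d29:-→d30:-→d31:H5  best=H5
  add 0.0.0.0/0 -> H2 at depth 0
  add 42.30.232.0/24 -> H6 at depth 24
  ? 42.30.232.0  path d0:H2→d1:-→d2:-→d3:-→d4:-→d5:-→d6:-→d7:-→d8:-→d9:-→d10:-→d11:-→d12:-→d13:-→d14:-→d15:-→d16:-→d17:-→d18:-→d19:-→d20:H6→d21:-→d22:-→d23:-→d24:H6→d25:-→d26:-→d27:-→d28:-  best=H6
  add 26.38.202.170/32 -> H5 at depth 32

== LOOKUPS ==
["no-route","H5","H6","H3","H5","H6"]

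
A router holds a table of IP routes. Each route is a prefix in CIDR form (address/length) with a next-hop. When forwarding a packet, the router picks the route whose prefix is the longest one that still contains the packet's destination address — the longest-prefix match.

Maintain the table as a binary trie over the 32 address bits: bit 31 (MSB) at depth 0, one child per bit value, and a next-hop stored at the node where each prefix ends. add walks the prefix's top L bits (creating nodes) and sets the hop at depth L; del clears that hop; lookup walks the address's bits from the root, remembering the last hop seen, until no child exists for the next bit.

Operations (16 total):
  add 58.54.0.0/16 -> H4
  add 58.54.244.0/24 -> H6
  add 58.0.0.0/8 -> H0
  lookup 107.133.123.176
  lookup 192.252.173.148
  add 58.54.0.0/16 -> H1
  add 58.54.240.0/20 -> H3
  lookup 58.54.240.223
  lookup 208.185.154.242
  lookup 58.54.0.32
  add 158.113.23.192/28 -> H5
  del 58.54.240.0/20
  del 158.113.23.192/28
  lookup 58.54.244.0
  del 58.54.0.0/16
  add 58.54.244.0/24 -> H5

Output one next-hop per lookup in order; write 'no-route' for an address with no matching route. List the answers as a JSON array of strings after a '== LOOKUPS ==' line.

Process each operation:
  + 58.54.0.0/16 (H4) depth=16
  + 58.54.244.0/24 (H6) depth=24
  + 58.0.0.0/8 (H0) depth=8
  Q 107.133.123.176: descend 0 ; hops seen [∅] ; pick no-route
  Q 192.252.173.148: descend ε ; hops seen [∅] ; pick no-route
  + 58.54.0.0/16 (H1) depth=16
  + 58.54.240.0/20 (H3) depth=20
  Q 58.54.240.223: descend 001110100011011011110 ; hops seen [H0,H1,H3] ; pick H3
  Q 208.185.154.242: descend ε ; hops seen [∅] ; pick no-route
  Q 58.54.0.32: descend 0011101000110110 ; hops seen [H0,H1] ; pick H1
  + 158.113.23.192/28 (H5) depth=28
  del 58.54.240.0/20 (clear depth 20)
  del 158.113.23.192/28 (clear depth 28)
  Q 58.54.244.0: descend 001110100011011011110100 ; hops seen [H0,H1,H6] ; pick H6
  del 58.54.0.0/16 (clear depth 16)
  + 58.54.244.0/24 (H5) depth=24

== LOOKUPS ==
["no-route","no-route","H3","no-route","H1","H6"]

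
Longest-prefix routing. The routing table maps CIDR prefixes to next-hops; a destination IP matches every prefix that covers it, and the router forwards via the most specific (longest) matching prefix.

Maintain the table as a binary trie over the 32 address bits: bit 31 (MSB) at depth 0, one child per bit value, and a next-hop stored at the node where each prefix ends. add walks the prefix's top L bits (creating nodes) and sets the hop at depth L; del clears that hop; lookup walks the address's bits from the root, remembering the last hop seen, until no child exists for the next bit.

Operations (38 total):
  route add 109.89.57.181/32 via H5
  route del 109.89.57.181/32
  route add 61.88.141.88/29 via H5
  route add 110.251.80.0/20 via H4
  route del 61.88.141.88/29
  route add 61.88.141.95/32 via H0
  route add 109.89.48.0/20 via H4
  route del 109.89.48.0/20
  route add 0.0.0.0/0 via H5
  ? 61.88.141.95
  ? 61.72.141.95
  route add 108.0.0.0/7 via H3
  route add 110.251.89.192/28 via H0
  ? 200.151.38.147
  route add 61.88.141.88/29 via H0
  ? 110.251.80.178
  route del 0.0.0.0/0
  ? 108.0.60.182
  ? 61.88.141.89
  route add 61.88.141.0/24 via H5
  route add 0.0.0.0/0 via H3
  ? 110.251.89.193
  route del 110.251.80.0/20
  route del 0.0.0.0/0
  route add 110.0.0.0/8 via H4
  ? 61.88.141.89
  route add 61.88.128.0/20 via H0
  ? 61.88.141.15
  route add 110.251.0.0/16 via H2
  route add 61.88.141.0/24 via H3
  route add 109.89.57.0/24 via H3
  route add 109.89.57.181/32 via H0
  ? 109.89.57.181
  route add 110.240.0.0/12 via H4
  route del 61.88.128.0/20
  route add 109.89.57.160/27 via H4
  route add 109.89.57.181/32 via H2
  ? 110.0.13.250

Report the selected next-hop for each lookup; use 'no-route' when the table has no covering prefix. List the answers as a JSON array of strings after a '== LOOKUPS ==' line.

Apply in order:
  add 109.89.57.181/32 -> H5 at depth 32
  del 109.89.57.181/32 (clear depth 32)
  add 61.88.141.88/29 -> H5 at depth 29
  add 110.251.80.0/20 -> H4 at depth 20
  del 61.88.141.88/29 (clear depth 29)
  add 61.88.141.95/32 -> H0 at depth 32
  add 109.89.48.0/20 -> H4 at depth 20
  del 109.89.48.0/20 (clear depth 20)
  add 0.0.0.0/0 -> H5 at depth 0
  lookup 61.88.141.95: bits 00111101010110001000110101011111 walk d0:H5→d1:-→d2:-→d3:-→d4:-→d5:-→d6:-→d7:-→d8:-→d9:-→d10:-→d11:-→d12:-→d13:-→d14:-→d15:-→d16:-→d17:-→d18:-→d19:-→d20:-→d21:-→d22:-→d23:-→d24:-→d25:-→d26:-→d27:-→d28:-→d29:-→d30:-→d31:-→d32:H0 -> H0
  lookup 61.72.141.95: bits 00111101010 walk d0:H5→d1:-→d2:-→d3:-→d4:-→d5:-→d6:-→d7:-→d8:-→d9:-→d10:-→d11:- -> H5
  add 108.0.0.0/7 -> H3 at depth 7
  add 110.251.89.192/28 -> H0 at depth 28
  lookup 200.151.38.147: bits ε walk d0:H5 -> H5
  add 61.88.141.88/29 -> H0 at depth 29
  lookup 110.251.80.178: bits 01101110111110110101 walk d0:H5→d1:-→d2:-→d3:-→d4:-→d5:-→d6:-→d7:-→d8:-→d9:-→d10:-→d11:-→d12:-→d13:-→d14:-→d15:-→d16:-→d17:-→d18:-→d19:-→d20:H4 -> H4
  del 0.0.0.0/0 (clear depth 0)
  lookup 108.0.60.182: bits 0110110 walk d0:-→d1:-→d2:-→d3:-→d4:-→d5:-→d6:-→d7:H3 -> H3
  lookup 61.88.141.89: bits 00111101010110001000110101011 walk d0:-→d1:-→d2:-→d3:-→d4:-→d5:-→d6:-→d7:-→d8:-→d9:-→d10:-→d11:-→d12:-→d13:-→d14:-→d15:-→d16:-→d17:-→d18:-→d19:-→d20:-→d21:-→d22:-→d23:-→d24:-→d25:-→d26:-→d27:-→d28:-→d29:H0 -> H0
  add 61.88.141.0/24 -> H5 at depth 24
  add 0.0.0.0/0 -> H3 at depth 0
  lookup 110.251.89.193: bits 0110111011111011010110011100 walk d0:H3→d1:-→d2:-→d3:-→d4:-→d5:-→d6:-→d7:-→d8:-→d9:-→d10:-→d11:-→d12:-→d13:-→d14:-→d15:-→d16:-→d17:-→d18:-→d19:-→d20:H4→d21:-→d22:-→d23:-→d24:-→d25:-→d26:-→d27:-→d28:H0 -> H0
  del 110.251.80.0/20 (clear depth 20)
  del 0.0.0.0/0 (clear depth 0)
  add 110.0.0.0/8 -> H4 at depth 8
  lookup 61.88.141.89: bits 00111101010110001000110101011 walk d0:-→d1:-→d2:-→d3:-→d4:-→d5:-→d6:-→d7:-→d8:-→d9:-→d10:-→d11:-→d12:-→d13:-→d14:-→d15:-→d16:-→d17:-→d18:-→d19:-→d20:-→d21:-→d22:-→d23:-→d24:H5→d25:-→d26:-→d27:-→d28:-→d29:H0 -> H0
  add 61.88.128.0/20 -> H0 at depth 20
  lookup 61.88.141.15: bits 0011110101011000100011010 walk d0:-→d1:-→d2:-→d3:-→d4:-→d5:-→d6:-→d7:-→d8:-→d9:-→d10:-→d11:-→d12:-→d13:-→d14:-→d15:-→d16:-→d17:-→d18:-→d19:-→d20:H0→d21:-→d22:-→d23:-→d24:H5→d25:- -> H5
  add 110.251.0.0/16 -> H2 at depth 16
  add 61.88.141.0/24 -> H3 at depth 24
  add 109.89.57.0/24 -> H3 at depth 24
  add 109.89.57.181/32 -> H0 at depth 32
  lookup 109.89.57.181: bits 01101101010110010011100110110101 walk d0:-→d1:-→d2:-→d3:-→d4:-→d5:-→d6:-→d7:H3→d8:-→d9:-→d10:-→d11:-→d12:-→d13:-→d14:-→d15:-→d16:-→d17:-→d18:-→d19:-→d20:-→d21:-→d22:-→d23:-→d24:H3→d25:-→d26:-→d27:-→d28:-→d29:-→d30:-→d31:-→d32:H0 -> H0
  add 110.240.0.0/12 -> H4 at depth 12
  del 61.88.128.0/20 (clear depth 20)
  add 109.89.57.160/27 -> H4 at depth 27
  add 109.89.57.181/32 -> H2 at depth 32
  lookup 110.0.13.250: bits 01101110 walk d0:-→d1:-→d2:-→d3:-→d4:-→d5:-→d6:-→d7:-→d8:H4 -> H4

== LOOKUPS ==
["H0","H5","H5","H4","H3","H0","H0","H0","H5","H0","H4"]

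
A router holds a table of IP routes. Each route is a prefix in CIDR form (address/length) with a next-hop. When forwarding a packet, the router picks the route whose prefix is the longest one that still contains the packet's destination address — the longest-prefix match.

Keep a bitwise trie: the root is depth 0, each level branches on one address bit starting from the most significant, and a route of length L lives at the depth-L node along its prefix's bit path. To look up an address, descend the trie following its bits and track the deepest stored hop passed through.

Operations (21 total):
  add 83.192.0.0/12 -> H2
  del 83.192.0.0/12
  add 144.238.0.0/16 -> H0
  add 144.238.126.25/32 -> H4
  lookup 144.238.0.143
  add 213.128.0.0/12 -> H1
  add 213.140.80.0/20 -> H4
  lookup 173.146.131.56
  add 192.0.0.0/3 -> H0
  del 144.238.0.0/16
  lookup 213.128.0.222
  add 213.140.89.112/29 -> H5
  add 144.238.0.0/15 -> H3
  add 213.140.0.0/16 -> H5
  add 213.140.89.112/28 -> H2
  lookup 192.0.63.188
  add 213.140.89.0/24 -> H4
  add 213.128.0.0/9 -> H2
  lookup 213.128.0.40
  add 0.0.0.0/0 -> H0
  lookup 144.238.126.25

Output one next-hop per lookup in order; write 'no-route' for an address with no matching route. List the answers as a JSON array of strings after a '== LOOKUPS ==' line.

Apply in order:
  add 83.192.0.0/12 -> H2 at depth 12
  del 83.192.0.0/12 (clear depth 12)
  add 144.238.0.0/16 -> H0 at depth 16
  add 144.238.126.25/32 -> H4 at depth 32
  ? 144.238.0.143  path d0:-→d1:-→d2:-→d3:-→d4:-→d5:-→d6:-→d7:-→d8:-→d9:-→d10:-→d11:-→d12:-→d13:-→d14:-→d15:-→d16:H0→d17:-  best=H0
  add 213.128.0.0/12 -> H1 at depth 12
  add 213.140.80.0/20 -> H4 at depth 20
  ? 173.146.131.56  path d0:-→d1:-→d2:-  best=no-route
  add 192.0.0.0/3 -> H0 at depth 3
  del 144.238.0.0/16 (clear depth 16)
  ? 213.128.0.222  path d0:-→d1:-→d2:-→d3:H0→d4:-→d5:-→d6:-→d7:-→d8:-→d9:-→d10:-→d11:-→d12:H1  best=H1
  add 213.140.89.112/29 -> H5 at depth 29
  add 144.238.0.0/15 -> H3 at depth 15
  add 213.140.0.0/16 -> H5 at depth 16
  add 213.140.89.112/28 -> H2 at depth 28
  ? 192.0.63.188  path d0:-→d1:-→d2:-→d3:H0  best=H0
  add 213.140.89.0/24 -> H4 at depth 24
  add 213.128.0.0/9 -> H2 at depth 9
  ? 213.128.0.40  path d0:-→d1:-→d2:-→d3:H0→d4:-→d5:-→d6:-→d7:-→d8:-→d9:H2→d10:-→d11:-→d12:H1  best=H1
  add 0.0.0.0/0 -> H0 at depth 0
  ? 144.238.126.25  path d0:H0→d1:-→d2:-→d3:-→d4:-→d5:-→d6:-→d7:-→d8:-→d9:-→d10:-→d11:-→d12:-→d13:-→d14:-→d15:H3→d16:-→d17:-→d18:-→d19:-→d20:-→d21:-→d22:-→d23:-→d24:-→d25:-→d26:-→d27:-→d28:-→d29:-→d30:-→d31:-→d32:H4  best=H4

== LOOKUPS ==
["H0","no-route","H1","H0","H1","H4"]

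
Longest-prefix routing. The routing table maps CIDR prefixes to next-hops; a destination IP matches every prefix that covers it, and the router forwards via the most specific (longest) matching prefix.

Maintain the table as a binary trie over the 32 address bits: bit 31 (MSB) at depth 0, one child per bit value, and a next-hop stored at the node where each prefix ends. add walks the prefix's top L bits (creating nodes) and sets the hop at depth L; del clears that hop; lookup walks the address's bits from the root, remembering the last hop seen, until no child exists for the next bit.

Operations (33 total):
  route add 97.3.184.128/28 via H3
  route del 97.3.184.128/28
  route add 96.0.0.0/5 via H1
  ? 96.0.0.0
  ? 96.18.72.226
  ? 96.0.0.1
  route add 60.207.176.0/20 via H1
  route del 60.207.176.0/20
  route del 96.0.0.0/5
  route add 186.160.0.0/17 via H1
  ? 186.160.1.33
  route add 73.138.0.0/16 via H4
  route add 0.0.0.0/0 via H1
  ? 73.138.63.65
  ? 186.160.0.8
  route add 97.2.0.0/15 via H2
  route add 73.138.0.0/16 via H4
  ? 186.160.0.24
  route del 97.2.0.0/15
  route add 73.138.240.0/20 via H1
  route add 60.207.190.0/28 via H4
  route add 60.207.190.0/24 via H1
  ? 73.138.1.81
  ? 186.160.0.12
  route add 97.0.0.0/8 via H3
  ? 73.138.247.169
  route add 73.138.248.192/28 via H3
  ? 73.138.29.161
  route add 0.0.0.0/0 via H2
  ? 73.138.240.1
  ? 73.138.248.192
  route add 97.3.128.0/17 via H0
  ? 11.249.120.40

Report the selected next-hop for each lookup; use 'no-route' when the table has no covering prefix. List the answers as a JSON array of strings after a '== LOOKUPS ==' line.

Process each operation:
  add 97.3.184.128/28 -> H3 at depth 28
  del 97.3.184.128/28 (clear depth 28)
  add 96.0.0.0/5 -> H1 at depth 5
  ? 96.0.0.0  path d0:-→d1:-→d2:-→d3:-→d4:-→d5:H1→d6:-→d7:-  best=H1
  ? 96.18.72.226  path d0:-→d1:-→d2:-→d3:-→d4:-→d5:H1→d6:-→d7:-  best=H1
  ? 96.0.0.1  path d0:-→d1:-→d2:-→d3:-→d4:-→d5:H1→d6:-→d7:-  best=H1
  add 60.207.176.0/20 -> H1 at depth 20
  del 60.207.176.0/20 (clear depth 20)
  del 96.0.0.0/5 (clear depth 5)
  add 186.160.0.0/17 -> H1 at depth 17
  ? 186.160.1.33  path d0:-→d1:-→d2:-→d3:-→d4:-→d5:-→d6:-→d7:-→d8:-→d9:-→d10:-→d11:-→d12:-→d13:-→d14:-→d15:-→d16:-→d17:H1  best=H1
  add 73.138.0.0/16 -> H4 at depth 16
  add 0.0.0.0/0 -> H1 at depth 0
  ? 73.138.63.65  path d0:H1→d1:-→d2:-→d3:-→d4:-→d5:-→d6:-→d7:-→d8:-→d9:-→d10:-→d11:-→d12:-→d13:-→d14:-→d15:-→d16:H4  best=H4
  ? 186.160.0.8  path d0:H1→d1:-→d2:-→d3:-→d4:-→d5:-→d6:-→d7:-→d8:-→d9:-→d10:-→d11:-→d12:-→d13:-→d14:-→d15:-→d16:-→d17:H1  best=H1
  add 97.2.0.0/15 -> H2 at depth 15
  add 73.138.0.0/16 -> H4 at depth 16
  ? 186.160.0.24  path d0:H1→d1:-→d2:-→d3:-→d4:-→d5:-→d6:-→d7:-→d8:-→d9:-→d10:-→d11:-→d12:-→d13:-→d14:-→d15:-→d16:-→d17:H1  best=H1
  del 97.2.0.0/15 (clear depth 15)
  add 73.138.240.0/20 -> H1 at depth 20
  add 60.207.190.0/28 -> H4 at depth 28
  add 60.207.190.0/24 -> H1 at depth 24
  ? 73.138.1.81  path d0:H1→d1:-→d2:-→d3:-→d4:-→d5:-→d6:-→d7:-→d8:-→d9:-→d10:-→d11:-→d12:-→d13:-→d14:-→d15:-→d16:H4  best=H4
  ? 186.160.0.12  path d0:H1→d1:-→d2:-→d3:-→d4:-→d5:-→d6:-→d7:-→d8:-→d9:-→d10:-→d11:-→d12:-→d13:-→d14:-→d15:-→d16:-→d17:H1  best=H1
  add 97.0.0.0/8 -> H3 at depth 8
  ? 73.138.247.169  path d0:H1→d1:-→d2:-→d3:-→d4:-→d5:-→d6:-→d7:-→d8:-→d9:-→d10:-→d11:-→d12:-→d13:-→d14:-→d15:-→d16:H4→d17:-→d18:-→d19:-→d20:H1  best=H1
  add 73.138.248.192/28 -> H3 at depth 28
  ? 73.138.29.161  path d0:H1→d1:-→d2:-→d3:-→d4:-→d5:-→d6:-→d7:-→d8:-→d9:-→d10:-→d11:-→d12:-→d13:-→d14:-→d15:-→d16:H4  best=H4
  add 0.0.0.0/0 -> H2 at depth 0
  ? 73.138.240.1  path d0:H2→d1:-→d2:-→d3:-→d4:-→d5:-→d6:-→d7:-→d8:-→d9:-→d10:-→d11:-→d12:-→d13:-→d14:-→d15:-→d16:H4→d17:-→d18:-→d19:-→d20:H1  best=H1
  ? 73.138.248.192  path d0:H2→d1:-→d2:-→d3:-→d4:-→d5:-→d6:-→d7:-→d8:-→d9:-→d10:-→d11:-→d12:-→d13:-→d14:-→d15:-→d16:H4→d17:-→d18:-→d19:-→d20:H1→d21:-→d22:-→d23:-→d24:-→d25:-→d26:-→d27:-→d28:H3  best=H3
  add 97.3.128.0/17 -> H0 at depth 17
  ? 11.249.120.40  path d0:H2→d1:-→d2:-  best=H2

== LOOKUPS ==
["H1","H1","H1","H1","H4","H1","H1","H4","H1","H1","H4","H1","H3","H2"]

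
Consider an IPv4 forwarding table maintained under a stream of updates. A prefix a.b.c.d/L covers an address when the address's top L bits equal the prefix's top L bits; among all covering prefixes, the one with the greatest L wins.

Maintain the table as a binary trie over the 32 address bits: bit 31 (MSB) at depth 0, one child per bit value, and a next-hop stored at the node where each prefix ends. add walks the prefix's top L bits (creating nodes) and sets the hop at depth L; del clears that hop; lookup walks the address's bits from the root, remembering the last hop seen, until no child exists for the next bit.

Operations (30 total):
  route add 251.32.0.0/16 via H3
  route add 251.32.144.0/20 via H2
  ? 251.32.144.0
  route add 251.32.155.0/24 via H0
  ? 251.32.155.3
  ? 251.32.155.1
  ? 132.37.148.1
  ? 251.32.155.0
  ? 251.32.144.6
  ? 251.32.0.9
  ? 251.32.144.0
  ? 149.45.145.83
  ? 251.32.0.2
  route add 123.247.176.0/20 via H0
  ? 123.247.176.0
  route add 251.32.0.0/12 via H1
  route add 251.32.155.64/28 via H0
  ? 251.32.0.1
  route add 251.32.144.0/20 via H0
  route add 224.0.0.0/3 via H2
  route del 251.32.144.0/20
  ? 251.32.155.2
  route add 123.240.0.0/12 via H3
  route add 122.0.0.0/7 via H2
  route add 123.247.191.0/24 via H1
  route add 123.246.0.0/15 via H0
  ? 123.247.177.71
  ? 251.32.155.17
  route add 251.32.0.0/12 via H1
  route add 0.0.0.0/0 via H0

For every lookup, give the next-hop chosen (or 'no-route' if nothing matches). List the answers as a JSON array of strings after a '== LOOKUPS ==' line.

Process each operation:
  + 251.32.0.0/16 (H3) depth=16
  + 251.32.144.0/20 (H2) depth=20
  ? 251.32.144.0  path d0:-→d1:-→d2:-→d3:-→d4:-→d5:-→d6:-→d7:-→d8:-→d9:-→d10:-→d11:-→d12:-→d13:-→d14:-→d15:-→d16:H3→d17:-→d18:-→d19:-→d20:H2  best=H2
  + 251.32.155.0/24 (H0) depth=24
  ? 251.32.155.3  path d0:-→d1:-→d2:-→d3:-→d4:-→d5:-→d6:-→d7:-→d8:-→d9:-→d10:-→d11:-→d12:-→d13:-→d14:-→d15:-→d16:H3→d17:-→d18:-→d19:-→d20:H2→d21:-→d22:-→d23:-→d24:H0  best=H0
  ? 251.32.155.1  path d0:-→d1:-→d2:-→d3:-→d4:-→d5:-→d6:-→d7:-→d8:-→d9:-→d10:-→d11:-→d12:-→d13:-→d14:-→d15:-→d16:H3→d17:-→d18:-→d19:-→d20:H2→d21:-→d22:-→d23:-→d24:H0  best=H0
  ? 132.37.148.1  path d0:-→d1:-  best=no-route
  ? 251.32.155.0  path d0:-→d1:-→d2:-→d3:-→d4:-→d5:-→d6:-→d7:-→d8:-→d9:-→d10:-→d11:-→d12:-→d13:-→d14:-→d15:-→d16:H3→d17:-→d18:-→d19:-→d20:H2→d21:-→d22:-→d23:-→d24:H0  best=H0
  ? 251.32.144.6  path d0:-→d1:-→d2:-→d3:-→d4:-→d5:-→d6:-→d7:-→d8:-→d9:-→d10:-→d11:-→d12:-→d13:-→d14:-→d15:-→d16:H3→d17:-→d18:-→d19:-→d20:H2  best=H2
  ? 251.32.0.9  path d0:-→d1:-→d2:-→d3:-→d4:-→d5:-→d6:-→d7:-→d8:-→d9:-→d10:-→d11:-→d12:-→d13:-→d14:-→d15:-→d16:H3  best=H3
  ? 251.32.144.0  path d0:-→d1:-→d2:-→d3:-→d4:-→d5:-→d6:-→d7:-→d8:-→d9:-→d10:-→d11:-→d12:-→d13:-→d14:-→d15:-→d16:H3→d17:-→d18:-→d19:-→d20:H2  best=H2
  ? 149.45.145.83  path d0:-→d1:-  best=no-route
  ? 251.32.0.2  path d0:-→d1:-→d2:-→d3:-→d4:-→d5:-→d6:-→d7:-→d8:-→d9:-→d10:-→d11:-→d12:-→d13:-→d14:-→d15:-→d16:H3  best=H3
  + 123.247.176.0/20 (H0) depth=20
  ? 123.247.176.0  path d0:-→d1:-→d2:-→d3:-→d4:-→d5:-→d6:-→d7:-→d8:-→d9:-→d10:-→d11:-→d12:-→d13:-→d14:-→d15:-→d16:-→d17:-→d18:-→d19:-→d20:H0  best=H0
  + 251.32.0.0/12 (H1) depth=12
  + 251.32.155.64/28 (H0) depth=28
  ? 251.32.0.1  path d0:-→d1:-→d2:-→d3:-→d4:-→d5:-→d6:-→d7:-→d8:-→d9:-→d10:-→d11:-→d12:H1→d13:-→d14:-→d15:-→d16:H3  best=H3
  + 251.32.144.0/20 (H0) depth=20
  + 224.0.0.0/3 (H2) depth=3
  del 251.32.144.0/20 (clear depth 20)
  ? 251.32.155.2  path d0:-→d1:-→d2:-→d3:H2→d4:-→d5:-→d6:-→d7:-→d8:-→d9:-→d10:-→d11:-→d12:H1→d13:-→d14:-→d15:-→d16:H3→d17:-→d18:-→d19:-→d20:-→d21:-→d22:-→d23:-→d24:H0→d25:-  best=H0
  + 123.240.0.0/12 (H3) depth=12
  + 122.0.0.0/7 (H2) depth=7
  + 123.247.191.0/24 (H1) depth=24
  + 123.246.0.0/15 (H0) depth=15
  ? 123.247.177.71  path d0:-→d1:-→d2:-→d3:-→d4:-→d5:-→d6:-→d7:H2→d8:-→d9:-→d10:-→d11:-→d12:H3→d13:-→d14:-→d15:H0→d16:-→d17:-→d18:-→d19:-→d20:H0  best=H0
  ? 251.32.155.17  path d0:-→d1:-→d2:-→d3:H2→d4:-→d5:-→d6:-→d7:-→d8:-→d9:-→d10:-→d11:-→d12:H1→d13:-→d14:-→d15:-→d16:H3→d17:-→d18:-→d19:-→d20:-→d21:-→d22:-→d23:-→d24:H0→d25:-  best=H0
  + 251.32.0.0/12 (H1) depth=12
  + 0.0.0.0/0 (H0) depth=0

== LOOKUPS ==
["H2","H0","H0","no-route","H0","H2","H3","H2","no-route","H3","H0","H3","H0","H0","H0"]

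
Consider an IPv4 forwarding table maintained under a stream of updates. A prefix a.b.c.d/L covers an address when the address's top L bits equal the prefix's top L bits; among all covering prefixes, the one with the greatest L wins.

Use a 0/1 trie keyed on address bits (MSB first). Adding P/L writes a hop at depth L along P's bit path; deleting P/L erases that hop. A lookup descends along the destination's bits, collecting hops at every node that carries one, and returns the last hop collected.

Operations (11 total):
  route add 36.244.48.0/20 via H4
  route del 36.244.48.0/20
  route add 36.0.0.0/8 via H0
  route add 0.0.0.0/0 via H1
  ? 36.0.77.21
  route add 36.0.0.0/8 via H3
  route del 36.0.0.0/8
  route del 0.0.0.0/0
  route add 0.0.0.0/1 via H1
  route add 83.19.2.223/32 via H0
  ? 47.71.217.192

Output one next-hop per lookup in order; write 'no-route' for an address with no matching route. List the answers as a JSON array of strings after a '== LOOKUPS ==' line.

Apply in order:
  + 36.244.48.0/20 (H4) depth=20
  del 36.244.48.0/20 (clear depth 20)
  + 36.0.0.0/8 (H0) depth=8
  + 0.0.0.0/0 (H1) depth=0
  ? 36.0.77.21  path d0:H1→d1:-→d2:-→d3:-→d4:-→d5:-→d6:-→d7:-→d8:H0  best=H0
  + 36.0.0.0/8 (H3) depth=8
  del 36.0.0.0/8 (clear depth 8)
  del 0.0.0.0/0 (clear depth 0)
  + 0.0.0.0/1 (H1) depth=1
  + 83.19.2.223/32 (H0) depth=32
  ? 47.71.217.192  path d0:-→d1:H1→d2:-→d3:-→d4:-  best=H1

== LOOKUPS ==
["H0","H1"]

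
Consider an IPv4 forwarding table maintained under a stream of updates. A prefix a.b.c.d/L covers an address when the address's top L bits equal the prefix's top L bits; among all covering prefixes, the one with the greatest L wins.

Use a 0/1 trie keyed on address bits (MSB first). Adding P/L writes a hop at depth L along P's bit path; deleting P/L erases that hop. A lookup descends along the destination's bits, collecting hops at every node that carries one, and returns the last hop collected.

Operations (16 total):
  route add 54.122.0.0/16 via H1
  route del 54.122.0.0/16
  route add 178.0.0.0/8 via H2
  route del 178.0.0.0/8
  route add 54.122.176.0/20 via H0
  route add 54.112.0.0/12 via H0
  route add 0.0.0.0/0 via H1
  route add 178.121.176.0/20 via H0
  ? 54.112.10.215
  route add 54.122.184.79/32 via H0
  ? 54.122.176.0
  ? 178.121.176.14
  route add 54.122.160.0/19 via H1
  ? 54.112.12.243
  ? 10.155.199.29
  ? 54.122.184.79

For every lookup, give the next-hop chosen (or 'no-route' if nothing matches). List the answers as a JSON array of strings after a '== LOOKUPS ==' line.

Apply in order:
  add 54.122.0.0/16 -> H1 at depth 16
  - 54.122.0.0/16 clear@16
  add 178.0.0.0/8 -> H2 at depth 8
  - 178.0.0.0/8 clear@8
  add 54.122.176.0/20 -> H0 at depth 20
  add 54.112.0.0/12 -> H0 at depth 12
  add 0.0.0.0/0 -> H1 at depth 0
  add 178.121.176.0/20 -> H0 at depth 20
  ? 54.112.10.215  path d0:H1→d1:-→d2:-→d3:-→d4:-→d5:-→d6:-→d7:-→d8:-→d9:-→d10:-→d11:-→d12:H0  best=H0
  add 54.122.184.79/32 -> H0 at depth 32
  ? 54.122.176.0  path d0:H1→d1:-→d2:-→d3:-→d4:-→d5:-→d6:-→d7:-→d8:-→d9:-→d10:-→d11:-→d12:H0→d13:-→d14:-→d15:-→d16:-→d17:-→d18:-→d19:-→d20:H0  best=H0
  ? 178.121.176.14  path d0:H1→d1:-→d2:-→d3:-→d4:-→d5:-→d6:-→d7:-→d8:-→d9:-→d10:-→d11:-→d12:-→d13:-→d14:-→d15:-→d16:-→d17:-→d18:-→d19:-→d20:H0  best=H0
  add 54.122.160.0/19 -> H1 at depth 19
  ? 54.112.12.243  path d0:H1→d1:-→d2:-→d3:-→d4:-→d5:-→d6:-→d7:-→d8:-→d9:-→d10:-→d11:-→d12:H0  best=H0
  ? 10.155.199.29  path d0:H1→d1:-→d2:-  best=H1
  ? 54.122.184.79  path d0:H1→d1:-→d2:-→d3:-→d4:-→d5:-→d6:-→d7:-→d8:-→d9:-→d10:-→d11:-→d12:H0→d13:-→d14:-→d15:-→d16:-→d17:-→d18:-→d19:H1→d20:H0→d21:-→d22:-→d23:-→d24:-→d25:-→d26:-→d27:-→d28:-→d29:-→d30:-→d31:-→d32:H0  best=H0

== LOOKUPS ==
["H0","H0","H0","H0","H1","H0"]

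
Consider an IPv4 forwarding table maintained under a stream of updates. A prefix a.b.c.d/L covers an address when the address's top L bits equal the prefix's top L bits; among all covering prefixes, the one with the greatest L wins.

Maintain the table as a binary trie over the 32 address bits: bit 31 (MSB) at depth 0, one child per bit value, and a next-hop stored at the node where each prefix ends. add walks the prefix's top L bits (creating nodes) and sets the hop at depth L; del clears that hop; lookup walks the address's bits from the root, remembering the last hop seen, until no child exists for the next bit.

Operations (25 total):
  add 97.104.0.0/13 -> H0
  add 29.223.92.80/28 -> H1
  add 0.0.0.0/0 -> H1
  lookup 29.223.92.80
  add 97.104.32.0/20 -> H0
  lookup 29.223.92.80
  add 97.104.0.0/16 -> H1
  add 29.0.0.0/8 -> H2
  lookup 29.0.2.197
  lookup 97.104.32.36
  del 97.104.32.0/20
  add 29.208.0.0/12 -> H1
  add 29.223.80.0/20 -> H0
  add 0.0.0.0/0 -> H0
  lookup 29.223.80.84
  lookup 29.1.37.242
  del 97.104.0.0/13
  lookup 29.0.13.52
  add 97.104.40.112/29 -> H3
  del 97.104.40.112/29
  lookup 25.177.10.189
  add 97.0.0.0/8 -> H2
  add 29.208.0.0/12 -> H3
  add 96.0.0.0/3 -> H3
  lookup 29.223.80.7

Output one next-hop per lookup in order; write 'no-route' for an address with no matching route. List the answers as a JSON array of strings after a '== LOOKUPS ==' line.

Process each operation:
  add 97.104.0.0/13 -> H0 at depth 13
  add 29.223.92.80/28 -> H1 at depth 28
  add 0.0.0.0/0 -> H1 at depth 0
  lookup 29.223.92.80: bits 0001110111011111010111000101 walk d0:H1→d1:-→d2:-→d3:-→d4:-→d5:-→d6:-→d7:-→d8:-→d9:-→d10:-→d11:-→d12:-→d13:-→d14:-→d15:-→d16:-→d17:-→d18:-→d19:-→d20:-→d21:-→d22:-→d23:-→d24:-→d25:-→d26:-→d27:-→d28:H1 -> H1
  add 97.104.32.0/20 -> H0 at depth 20
  lookup 29.223.92.80: bits 0001110111011111010111000101 walk d0:H1→d1:-→d2:-→d3:-→d4:-→d5:-→d6:-→d7:-→d8:-→d9:-→d10:-→d11:-→d12:-→d13:-→d14:-→d15:-→d16:-→d17:-→d18:-→d19:-→d20:-→d21:-→d22:-→d23:-→d24:-→d25:-→d26:-→d27:-→d28:H1 -> H1
  add 97.104.0.0/16 -> H1 at depth 16
  add 29.0.0.0/8 -> H2 at depth 8
  lookup 29.0.2.197: bits 00011101 walk d0:H1→d1:-→d2:-→d3:-→d4:-→d5:-→d6:-→d7:-→d8:H2 -> H2
  lookup 97.104.32.36: bits 01100001011010000010 walk d0:H1→d1:-→d2:-→d3:-→d4:-→d5:-→d6:-→d7:-→d8:-→d9:-→d10:-→d11:-→d12:-→d13:H0→d14:-→d15:-→d16:H1→d17:-→d18:-→d19:-→d20:H0 -> H0
  del 97.104.32.0/20 (clear depth 20)
  add 29.208.0.0/12 -> H1 at depth 12
  add 29.223.80.0/20 -> H0 at depth 20
  add 0.0.0.0/0 -> H0 at depth 0
  lookup 29.223.80.84: bits 00011101110111110101 walk d0:H0→d1:-→d2:-→d3:-→d4:-→d5:-→d6:-→d7:-→d8:H2→d9:-→d10:-→d11:-→d12:H1→d13:-→d14:-→d15:-→d16:-→d17:-→d18:-→d19:-→d20:H0 -> H0
  lookup 29.1.37.242: bits 00011101 walk d0:H0→d1:-→d2:-→d3:-→d4:-→d5:-→d6:-→d7:-→d8:H2 -> H2
  del 97.104.0.0/13 (clear depth 13)
  lookup 29.0.13.52: bits 00011101 walk d0:H0→d1:-→d2:-→d3:-→d4:-→d5:-→d6:-→d7:-→d8:H2 -> H2
  add 97.104.40.112/29 -> H3 at depth 29
  del 97.104.40.112/29 (clear depth 29)
  lookup 25.177.10.189: bits 00011 walk d0:H0→d1:-→d2:-→d3:-→d4:-→d5:- -> H0
  add 97.0.0.0/8 -> H2 at depth 8
  add 29.208.0.0/12 -> H3 at depth 12
  add 96.0.0.0/3 -> H3 at depth 3
  lookup 29.223.80.7: bits 00011101110111110101 walk d0:H0→d1:-→d2:-→d3:-→d4:-→d5:-→d6:-→d7:-→d8:H2→d9:-→d10:-→d11:-→d12:H3→d13:-→d14:-→d15:-→d16:-→d17:-→d18:-→d19:-→d20:H0 -> H0

== LOOKUPS ==
["H1","H1","H2","H0","H0","H2","H2","H0","H0"]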